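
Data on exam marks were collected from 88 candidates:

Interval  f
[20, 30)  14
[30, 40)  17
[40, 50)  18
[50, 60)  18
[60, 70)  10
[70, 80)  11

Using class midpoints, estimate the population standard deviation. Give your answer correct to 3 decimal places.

Midpoints: 25, 35, 45, 55, 65, 75
n = 88, Σfm = 4220, mean = 47.9545
Σfm² = 224600
Σf(m − x̄)² = Σfm² − (Σfm)²/n = 224600 − 4220²/88 = 22231.8182
Population variance = 22231.8182 / 88 = 252.6343
Standard deviation = √252.6343 = 15.8945

15.894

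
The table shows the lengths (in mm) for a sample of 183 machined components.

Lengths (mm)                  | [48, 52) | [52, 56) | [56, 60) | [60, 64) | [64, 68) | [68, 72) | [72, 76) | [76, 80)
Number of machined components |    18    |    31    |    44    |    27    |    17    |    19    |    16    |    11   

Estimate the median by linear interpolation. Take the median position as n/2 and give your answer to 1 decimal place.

59.9

Cumulative frequencies: 18, 49, 93, 120, 137, 156, 172, 183
n = 183; position = n/2 = 91.5.
This falls in the class [56, 60): L = 56, F = 49, f = 44, h = 4.
Median ≈ 56 + ((91.5 − 49) / 44) × 4 = 59.8636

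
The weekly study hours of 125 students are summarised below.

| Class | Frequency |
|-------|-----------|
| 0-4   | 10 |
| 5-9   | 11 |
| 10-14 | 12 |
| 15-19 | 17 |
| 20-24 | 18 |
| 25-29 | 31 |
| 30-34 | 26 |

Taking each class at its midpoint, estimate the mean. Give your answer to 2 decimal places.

Midpoints: 2, 7, 12, 17, 22, 27, 32
Σfm = 10×2 + 11×7 + 12×12 + 17×17 + 18×22 + 31×27 + 26×32 = 2595
n = Σf = 125
Mean = 2595 / 125 = 20.7600

20.76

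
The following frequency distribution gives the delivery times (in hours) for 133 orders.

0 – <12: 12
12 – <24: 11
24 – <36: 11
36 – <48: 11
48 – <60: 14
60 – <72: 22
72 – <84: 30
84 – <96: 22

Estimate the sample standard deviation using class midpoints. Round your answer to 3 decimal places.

Midpoints: 6, 18, 30, 42, 54, 66, 78, 90
n = 133, Σfm = 7590, mean = 57.0677
Σfm² = 530676
Σf(m − x̄)² = Σfm² − (Σfm)²/n = 530676 − 7590²/133 = 97532.3910
Sample variance = 97532.3910 / 132 = 738.8817
Standard deviation = √738.8817 = 27.1824

27.182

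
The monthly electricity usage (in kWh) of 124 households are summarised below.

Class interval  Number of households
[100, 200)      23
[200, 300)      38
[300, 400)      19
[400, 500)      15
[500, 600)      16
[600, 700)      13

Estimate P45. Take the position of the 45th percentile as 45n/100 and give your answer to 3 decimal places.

286.316

Cumulative frequencies: 23, 61, 80, 95, 111, 124
n = 124; position = 45n/100 = 55.8.
This falls in the class [200, 300): L = 200, F = 23, f = 38, h = 100.
45th percentile ≈ 200 + ((55.8 − 23) / 38) × 100 = 286.3158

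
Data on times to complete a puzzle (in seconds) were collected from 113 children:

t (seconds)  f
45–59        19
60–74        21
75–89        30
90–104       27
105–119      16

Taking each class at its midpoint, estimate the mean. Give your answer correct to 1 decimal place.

Midpoints: 52, 67, 82, 97, 112
Σfm = 19×52 + 21×67 + 30×82 + 27×97 + 16×112 = 9266
n = Σf = 113
Mean = 9266 / 113 = 82.0000

82.0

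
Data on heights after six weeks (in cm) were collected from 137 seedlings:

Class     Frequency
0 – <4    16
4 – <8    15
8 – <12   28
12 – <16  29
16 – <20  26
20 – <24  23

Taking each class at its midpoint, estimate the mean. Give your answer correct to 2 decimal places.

13.01

Midpoints: 2, 6, 10, 14, 18, 22
Σfm = 16×2 + 15×6 + 28×10 + 29×14 + 26×18 + 23×22 = 1782
n = Σf = 137
Mean = 1782 / 137 = 13.0073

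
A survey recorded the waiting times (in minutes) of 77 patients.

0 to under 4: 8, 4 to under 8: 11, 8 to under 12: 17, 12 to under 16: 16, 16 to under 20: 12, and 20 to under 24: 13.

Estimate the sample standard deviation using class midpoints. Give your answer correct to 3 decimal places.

6.306

Midpoints: 2, 6, 10, 14, 18, 22
n = 77, Σfm = 978, mean = 12.7013
Σfm² = 15444
Σf(m − x̄)² = Σfm² − (Σfm)²/n = 15444 − 978²/77 = 3022.1299
Sample variance = 3022.1299 / 76 = 39.7649
Standard deviation = √39.7649 = 6.3059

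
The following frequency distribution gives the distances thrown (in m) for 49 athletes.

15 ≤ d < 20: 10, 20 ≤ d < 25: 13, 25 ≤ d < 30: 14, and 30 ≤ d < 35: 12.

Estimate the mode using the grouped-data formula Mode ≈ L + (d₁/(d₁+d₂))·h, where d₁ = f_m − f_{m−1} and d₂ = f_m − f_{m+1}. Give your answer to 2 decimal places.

26.67

Modal class: 25 ≤ d < 30 (highest frequency 14).
d₁ = 14 − 13 = 1, d₂ = 14 − 12 = 2
Mode ≈ 25 + (1/(1+2)) × 5 = 25 + 1.6667 = 26.6667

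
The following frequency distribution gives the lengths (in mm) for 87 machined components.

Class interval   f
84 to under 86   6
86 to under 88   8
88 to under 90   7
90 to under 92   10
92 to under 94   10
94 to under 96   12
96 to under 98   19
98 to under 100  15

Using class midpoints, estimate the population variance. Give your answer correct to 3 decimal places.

19.445

Midpoints: 85, 87, 89, 91, 93, 95, 97, 99
n = 87, Σfm = 8137, mean = 93.5287
Σfm² = 762735
Σf(m − x̄)² = Σfm² − (Σfm)²/n = 762735 − 8137²/87 = 1691.6782
Population variance = 1691.6782 / 87 = 19.4446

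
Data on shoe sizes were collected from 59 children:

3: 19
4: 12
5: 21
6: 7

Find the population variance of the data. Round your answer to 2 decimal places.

1.08

Values: 3, 4, 5, 6
n = 59, Σfx = 252, mean = 4.2712
Σfx² = 1140
Σf(x − x̄)² = Σfx² − (Σfx)²/n = 1140 − 252²/59 = 63.6610
Population variance = 63.6610 / 59 = 1.0790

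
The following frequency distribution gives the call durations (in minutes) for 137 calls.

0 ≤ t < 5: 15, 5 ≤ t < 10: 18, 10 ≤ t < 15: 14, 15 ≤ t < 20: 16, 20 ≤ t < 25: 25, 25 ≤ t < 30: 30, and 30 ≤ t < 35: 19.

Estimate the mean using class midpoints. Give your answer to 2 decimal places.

19.22

Midpoints: 2.5, 7.5, 12.5, 17.5, 22.5, 27.5, 32.5
Σfm = 15×2.5 + 18×7.5 + 14×12.5 + 16×17.5 + 25×22.5 + 30×27.5 + 19×32.5 = 2632.5
n = Σf = 137
Mean = 2632.5 / 137 = 19.2153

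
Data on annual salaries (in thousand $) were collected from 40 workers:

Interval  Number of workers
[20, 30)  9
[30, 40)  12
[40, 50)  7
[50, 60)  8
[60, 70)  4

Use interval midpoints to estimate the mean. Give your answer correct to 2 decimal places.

Midpoints: 25, 35, 45, 55, 65
Σfm = 9×25 + 12×35 + 7×45 + 8×55 + 4×65 = 1660
n = Σf = 40
Mean = 1660 / 40 = 41.5000

41.50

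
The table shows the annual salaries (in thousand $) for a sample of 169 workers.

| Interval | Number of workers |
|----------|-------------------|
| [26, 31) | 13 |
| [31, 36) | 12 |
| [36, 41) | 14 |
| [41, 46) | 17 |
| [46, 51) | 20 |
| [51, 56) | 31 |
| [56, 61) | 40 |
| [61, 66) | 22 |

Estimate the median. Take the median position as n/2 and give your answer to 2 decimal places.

Cumulative frequencies: 13, 25, 39, 56, 76, 107, 147, 169
n = 169; position = n/2 = 84.5.
This falls in the class [51, 56): L = 51, F = 76, f = 31, h = 5.
Median ≈ 51 + ((84.5 − 76) / 31) × 5 = 52.3710

52.37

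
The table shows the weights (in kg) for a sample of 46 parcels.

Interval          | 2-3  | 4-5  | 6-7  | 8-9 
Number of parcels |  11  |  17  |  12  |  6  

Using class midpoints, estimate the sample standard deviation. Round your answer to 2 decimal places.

Midpoints: 2.5, 4.5, 6.5, 8.5
n = 46, Σfm = 233, mean = 5.0652
Σfm² = 1353.5
Σf(m − x̄)² = Σfm² − (Σfm)²/n = 1353.5 − 233²/46 = 173.3043
Sample variance = 173.3043 / 45 = 3.8512
Standard deviation = √3.8512 = 1.9624

1.96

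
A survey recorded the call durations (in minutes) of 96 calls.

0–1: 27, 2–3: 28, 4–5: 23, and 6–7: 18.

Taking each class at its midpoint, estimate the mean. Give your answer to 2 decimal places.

3.17

Midpoints: 0.5, 2.5, 4.5, 6.5
Σfm = 27×0.5 + 28×2.5 + 23×4.5 + 18×6.5 = 304
n = Σf = 96
Mean = 304 / 96 = 3.1667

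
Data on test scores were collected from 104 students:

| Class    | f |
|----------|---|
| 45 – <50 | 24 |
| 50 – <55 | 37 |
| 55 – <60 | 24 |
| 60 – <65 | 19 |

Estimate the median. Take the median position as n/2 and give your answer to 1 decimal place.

Cumulative frequencies: 24, 61, 85, 104
n = 104; position = n/2 = 52.
This falls in the class 50 – <55: L = 50, F = 24, f = 37, h = 5.
Median ≈ 50 + ((52 − 24) / 37) × 5 = 53.7838

53.8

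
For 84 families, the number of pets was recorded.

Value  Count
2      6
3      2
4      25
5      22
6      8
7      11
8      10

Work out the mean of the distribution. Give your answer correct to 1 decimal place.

Values: 2, 3, 4, 5, 6, 7, 8
Σfx = 6×2 + 2×3 + 25×4 + 22×5 + 8×6 + 11×7 + 10×8 = 433
n = Σf = 84
Mean = 433 / 84 = 5.1548

5.2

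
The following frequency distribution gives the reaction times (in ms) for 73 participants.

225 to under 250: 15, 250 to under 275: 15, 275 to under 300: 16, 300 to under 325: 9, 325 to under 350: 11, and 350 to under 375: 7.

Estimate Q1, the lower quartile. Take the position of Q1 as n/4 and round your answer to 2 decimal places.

Cumulative frequencies: 15, 30, 46, 55, 66, 73
n = 73; position = n/4 = 18.25.
This falls in the class 250 to under 275: L = 250, F = 15, f = 15, h = 25.
Lower quartile ≈ 250 + ((18.25 − 15) / 15) × 25 = 255.4167

255.42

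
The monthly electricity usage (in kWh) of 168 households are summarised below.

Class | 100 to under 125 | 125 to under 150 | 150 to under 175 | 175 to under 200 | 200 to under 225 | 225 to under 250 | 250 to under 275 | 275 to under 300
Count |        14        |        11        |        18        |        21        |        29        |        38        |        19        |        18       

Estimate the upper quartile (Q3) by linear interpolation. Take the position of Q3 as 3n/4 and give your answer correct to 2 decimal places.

246.71

Cumulative frequencies: 14, 25, 43, 64, 93, 131, 150, 168
n = 168; position = 3n/4 = 126.
This falls in the class 225 to under 250: L = 225, F = 93, f = 38, h = 25.
Upper quartile ≈ 225 + ((126 − 93) / 38) × 25 = 246.7105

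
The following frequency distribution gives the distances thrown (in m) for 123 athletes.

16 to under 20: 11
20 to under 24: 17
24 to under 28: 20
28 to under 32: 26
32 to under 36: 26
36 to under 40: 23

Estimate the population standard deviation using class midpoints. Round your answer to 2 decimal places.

Midpoints: 18, 22, 26, 30, 34, 38
n = 123, Σfm = 3630, mean = 29.5122
Σfm² = 111980
Σf(m − x̄)² = Σfm² − (Σfm)²/n = 111980 − 3630²/123 = 4850.7317
Population variance = 4850.7317 / 123 = 39.4368
Standard deviation = √39.4368 = 6.2799

6.28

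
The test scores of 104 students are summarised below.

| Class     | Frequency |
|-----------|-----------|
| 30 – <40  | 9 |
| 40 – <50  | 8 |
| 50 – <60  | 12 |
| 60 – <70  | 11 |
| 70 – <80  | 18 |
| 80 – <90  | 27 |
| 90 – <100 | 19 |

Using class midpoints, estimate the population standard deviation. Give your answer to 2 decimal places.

Midpoints: 35, 45, 55, 65, 75, 85, 95
n = 104, Σfm = 7500, mean = 72.1154
Σfm² = 577800
Σf(m − x̄)² = Σfm² − (Σfm)²/n = 577800 − 7500²/104 = 36934.6154
Population variance = 36934.6154 / 104 = 355.1405
Standard deviation = √355.1405 = 18.8452

18.85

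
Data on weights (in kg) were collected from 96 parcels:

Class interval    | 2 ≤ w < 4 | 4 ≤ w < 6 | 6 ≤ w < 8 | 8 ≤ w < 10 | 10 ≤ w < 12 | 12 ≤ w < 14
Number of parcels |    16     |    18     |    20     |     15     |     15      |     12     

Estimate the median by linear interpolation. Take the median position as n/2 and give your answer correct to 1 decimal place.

7.4

Cumulative frequencies: 16, 34, 54, 69, 84, 96
n = 96; position = n/2 = 48.
This falls in the class 6 ≤ w < 8: L = 6, F = 34, f = 20, h = 2.
Median ≈ 6 + ((48 − 34) / 20) × 2 = 7.4000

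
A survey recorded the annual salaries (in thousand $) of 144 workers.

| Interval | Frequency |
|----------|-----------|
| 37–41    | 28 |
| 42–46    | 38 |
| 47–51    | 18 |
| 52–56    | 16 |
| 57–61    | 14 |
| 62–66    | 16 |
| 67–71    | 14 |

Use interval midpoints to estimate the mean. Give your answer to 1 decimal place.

50.9

Midpoints: 39, 44, 49, 54, 59, 64, 69
Σfm = 28×39 + 38×44 + 18×49 + 16×54 + 14×59 + 16×64 + 14×69 = 7326
n = Σf = 144
Mean = 7326 / 144 = 50.8750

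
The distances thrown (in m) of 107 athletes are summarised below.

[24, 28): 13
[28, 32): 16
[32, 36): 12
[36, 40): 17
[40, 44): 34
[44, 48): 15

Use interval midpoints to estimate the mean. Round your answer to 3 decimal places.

37.290

Midpoints: 26, 30, 34, 38, 42, 46
Σfm = 13×26 + 16×30 + 12×34 + 17×38 + 34×42 + 15×46 = 3990
n = Σf = 107
Mean = 3990 / 107 = 37.2897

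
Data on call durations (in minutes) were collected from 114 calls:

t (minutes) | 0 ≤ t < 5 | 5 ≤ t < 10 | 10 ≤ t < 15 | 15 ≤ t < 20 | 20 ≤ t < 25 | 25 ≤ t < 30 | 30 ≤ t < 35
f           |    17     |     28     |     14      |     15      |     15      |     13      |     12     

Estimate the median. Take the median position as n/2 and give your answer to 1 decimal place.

Cumulative frequencies: 17, 45, 59, 74, 89, 102, 114
n = 114; position = n/2 = 57.
This falls in the class 10 ≤ t < 15: L = 10, F = 45, f = 14, h = 5.
Median ≈ 10 + ((57 − 45) / 14) × 5 = 14.2857

14.3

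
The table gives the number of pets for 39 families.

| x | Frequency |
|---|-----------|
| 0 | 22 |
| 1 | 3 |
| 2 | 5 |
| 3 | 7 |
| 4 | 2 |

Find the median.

0

Cumulative frequencies: 22, 25, 30, 37, 39
n = 39, so the median is the value in position (n+1)/2 = 20.
Position 20 falls at value 0.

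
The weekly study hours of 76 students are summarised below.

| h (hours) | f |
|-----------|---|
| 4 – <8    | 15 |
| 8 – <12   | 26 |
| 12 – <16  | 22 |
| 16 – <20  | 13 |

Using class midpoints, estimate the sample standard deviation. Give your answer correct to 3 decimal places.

3.991

Midpoints: 6, 10, 14, 18
n = 76, Σfm = 892, mean = 11.7368
Σfm² = 11664
Σf(m − x̄)² = Σfm² − (Σfm)²/n = 11664 − 892²/76 = 1194.7368
Sample variance = 1194.7368 / 75 = 15.9298
Standard deviation = √15.9298 = 3.9912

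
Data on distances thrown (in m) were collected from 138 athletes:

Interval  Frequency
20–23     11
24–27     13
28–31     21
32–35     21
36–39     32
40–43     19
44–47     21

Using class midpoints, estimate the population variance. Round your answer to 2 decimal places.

Midpoints: 21.5, 25.5, 29.5, 33.5, 37.5, 41.5, 45.5
n = 138, Σfm = 4835, mean = 35.0362
Σfm² = 176578.5
Σf(m − x̄)² = Σfm² − (Σfm)²/n = 176578.5 − 4835²/138 = 7178.3188
Population variance = 7178.3188 / 138 = 52.0168

52.02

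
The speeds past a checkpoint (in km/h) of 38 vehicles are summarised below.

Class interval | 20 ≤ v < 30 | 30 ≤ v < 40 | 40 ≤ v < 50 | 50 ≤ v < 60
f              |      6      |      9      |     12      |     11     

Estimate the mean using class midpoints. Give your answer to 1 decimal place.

Midpoints: 25, 35, 45, 55
Σfm = 6×25 + 9×35 + 12×45 + 11×55 = 1610
n = Σf = 38
Mean = 1610 / 38 = 42.3684

42.4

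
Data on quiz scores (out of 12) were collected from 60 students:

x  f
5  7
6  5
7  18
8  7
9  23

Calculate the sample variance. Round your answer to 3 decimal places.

1.911

Values: 5, 6, 7, 8, 9
n = 60, Σfx = 454, mean = 7.5667
Σfx² = 3548
Σf(x − x̄)² = Σfx² − (Σfx)²/n = 3548 − 454²/60 = 112.7333
Sample variance = 112.7333 / 59 = 1.9107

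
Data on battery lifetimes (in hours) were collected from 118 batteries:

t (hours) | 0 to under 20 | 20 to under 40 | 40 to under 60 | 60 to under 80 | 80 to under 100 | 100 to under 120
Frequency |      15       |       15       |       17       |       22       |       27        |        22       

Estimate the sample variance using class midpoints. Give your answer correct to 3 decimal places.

1105.172

Midpoints: 10, 30, 50, 70, 90, 110
n = 118, Σfm = 7840, mean = 66.4407
Σfm² = 650200
Σf(m − x̄)² = Σfm² − (Σfm)²/n = 650200 − 7840²/118 = 129305.0847
Sample variance = 129305.0847 / 117 = 1105.1717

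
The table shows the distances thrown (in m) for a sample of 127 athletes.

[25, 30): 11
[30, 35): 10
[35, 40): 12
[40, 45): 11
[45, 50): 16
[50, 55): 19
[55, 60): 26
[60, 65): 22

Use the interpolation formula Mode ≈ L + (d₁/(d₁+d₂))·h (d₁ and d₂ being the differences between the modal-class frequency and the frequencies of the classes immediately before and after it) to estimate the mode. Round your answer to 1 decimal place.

Modal class: [55, 60) (highest frequency 26).
d₁ = 26 − 19 = 7, d₂ = 26 − 22 = 4
Mode ≈ 55 + (7/(7+4)) × 5 = 55 + 3.1818 = 58.1818

58.2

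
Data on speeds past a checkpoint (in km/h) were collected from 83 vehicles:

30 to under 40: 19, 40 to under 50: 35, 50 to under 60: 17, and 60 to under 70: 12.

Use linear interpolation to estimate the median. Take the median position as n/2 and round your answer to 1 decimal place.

46.4

Cumulative frequencies: 19, 54, 71, 83
n = 83; position = n/2 = 41.5.
This falls in the class 40 to under 50: L = 40, F = 19, f = 35, h = 10.
Median ≈ 40 + ((41.5 − 19) / 35) × 10 = 46.4286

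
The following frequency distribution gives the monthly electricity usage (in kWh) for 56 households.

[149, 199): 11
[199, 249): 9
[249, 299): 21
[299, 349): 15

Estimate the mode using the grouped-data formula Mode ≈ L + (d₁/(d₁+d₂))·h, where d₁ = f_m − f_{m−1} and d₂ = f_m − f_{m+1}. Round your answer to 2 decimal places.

282.33

Modal class: [249, 299) (highest frequency 21).
d₁ = 21 − 9 = 12, d₂ = 21 − 15 = 6
Mode ≈ 249 + (12/(12+6)) × 50 = 249 + 33.3333 = 282.3333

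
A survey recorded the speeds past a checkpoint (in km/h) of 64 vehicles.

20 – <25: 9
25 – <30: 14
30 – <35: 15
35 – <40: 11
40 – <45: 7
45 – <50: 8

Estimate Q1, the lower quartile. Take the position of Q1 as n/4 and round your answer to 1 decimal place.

27.5

Cumulative frequencies: 9, 23, 38, 49, 56, 64
n = 64; position = n/4 = 16.
This falls in the class 25 – <30: L = 25, F = 9, f = 14, h = 5.
Lower quartile ≈ 25 + ((16 − 9) / 14) × 5 = 27.5000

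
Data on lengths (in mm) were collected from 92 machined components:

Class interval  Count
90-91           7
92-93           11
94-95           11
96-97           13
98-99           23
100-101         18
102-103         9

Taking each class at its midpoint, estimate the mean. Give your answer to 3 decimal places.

97.196

Midpoints: 90.5, 92.5, 94.5, 96.5, 98.5, 100.5, 102.5
Σfm = 7×90.5 + 11×92.5 + 11×94.5 + 13×96.5 + 23×98.5 + 18×100.5 + 9×102.5 = 8942
n = Σf = 92
Mean = 8942 / 92 = 97.1957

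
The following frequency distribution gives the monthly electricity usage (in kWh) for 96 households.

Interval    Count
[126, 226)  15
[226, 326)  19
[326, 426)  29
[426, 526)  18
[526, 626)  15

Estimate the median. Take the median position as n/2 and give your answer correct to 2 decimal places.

374.28

Cumulative frequencies: 15, 34, 63, 81, 96
n = 96; position = n/2 = 48.
This falls in the class [326, 426): L = 326, F = 34, f = 29, h = 100.
Median ≈ 326 + ((48 − 34) / 29) × 100 = 374.2759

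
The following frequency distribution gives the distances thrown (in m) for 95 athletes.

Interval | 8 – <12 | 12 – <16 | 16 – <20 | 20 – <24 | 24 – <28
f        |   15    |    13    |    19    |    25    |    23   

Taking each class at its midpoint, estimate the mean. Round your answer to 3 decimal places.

Midpoints: 10, 14, 18, 22, 26
Σfm = 15×10 + 13×14 + 19×18 + 25×22 + 23×26 = 1822
n = Σf = 95
Mean = 1822 / 95 = 19.1789

19.179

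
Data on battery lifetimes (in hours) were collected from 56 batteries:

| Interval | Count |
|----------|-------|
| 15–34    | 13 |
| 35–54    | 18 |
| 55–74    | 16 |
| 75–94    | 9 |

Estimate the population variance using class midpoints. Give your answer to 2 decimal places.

408.04

Midpoints: 24.5, 44.5, 64.5, 84.5
n = 56, Σfm = 2912, mean = 52.0000
Σfm² = 174274
Σf(m − x̄)² = Σfm² − (Σfm)²/n = 174274 − 2912²/56 = 22850.0000
Population variance = 22850.0000 / 56 = 408.0357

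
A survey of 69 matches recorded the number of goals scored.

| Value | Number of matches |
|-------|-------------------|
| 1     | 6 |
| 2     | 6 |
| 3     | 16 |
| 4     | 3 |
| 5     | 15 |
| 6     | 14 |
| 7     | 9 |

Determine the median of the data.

5

Cumulative frequencies: 6, 12, 28, 31, 46, 60, 69
n = 69, so the median is the value in position (n+1)/2 = 35.
Position 35 falls at value 5.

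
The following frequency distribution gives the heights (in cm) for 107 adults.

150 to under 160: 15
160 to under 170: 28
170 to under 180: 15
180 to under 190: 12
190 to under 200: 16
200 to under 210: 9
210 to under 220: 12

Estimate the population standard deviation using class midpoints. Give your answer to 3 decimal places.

19.388

Midpoints: 155, 165, 175, 185, 195, 205, 215
n = 107, Σfm = 19335, mean = 180.7009
Σfm² = 3534075
Σf(m − x̄)² = Σfm² − (Σfm)²/n = 3534075 − 19335²/107 = 40222.4299
Population variance = 40222.4299 / 107 = 375.9106
Standard deviation = √375.9106 = 19.3884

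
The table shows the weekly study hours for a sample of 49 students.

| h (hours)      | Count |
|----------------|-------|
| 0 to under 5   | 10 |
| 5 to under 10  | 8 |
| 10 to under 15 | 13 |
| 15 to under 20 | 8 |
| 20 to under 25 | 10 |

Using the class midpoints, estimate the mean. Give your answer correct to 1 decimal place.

12.5

Midpoints: 2.5, 7.5, 12.5, 17.5, 22.5
Σfm = 10×2.5 + 8×7.5 + 13×12.5 + 8×17.5 + 10×22.5 = 612.5
n = Σf = 49
Mean = 612.5 / 49 = 12.5000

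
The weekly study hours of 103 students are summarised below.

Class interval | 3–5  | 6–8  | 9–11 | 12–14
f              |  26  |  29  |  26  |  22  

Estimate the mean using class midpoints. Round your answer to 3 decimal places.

8.282

Midpoints: 4, 7, 10, 13
Σfm = 26×4 + 29×7 + 26×10 + 22×13 = 853
n = Σf = 103
Mean = 853 / 103 = 8.2816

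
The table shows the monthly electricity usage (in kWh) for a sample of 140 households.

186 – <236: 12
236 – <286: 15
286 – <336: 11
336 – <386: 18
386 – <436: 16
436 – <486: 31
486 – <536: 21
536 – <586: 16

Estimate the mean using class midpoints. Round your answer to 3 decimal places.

Midpoints: 211, 261, 311, 361, 411, 461, 511, 561
Σfm = 12×211 + 15×261 + 11×311 + 18×361 + 16×411 + 31×461 + 21×511 + 16×561 = 56940
n = Σf = 140
Mean = 56940 / 140 = 406.7143

406.714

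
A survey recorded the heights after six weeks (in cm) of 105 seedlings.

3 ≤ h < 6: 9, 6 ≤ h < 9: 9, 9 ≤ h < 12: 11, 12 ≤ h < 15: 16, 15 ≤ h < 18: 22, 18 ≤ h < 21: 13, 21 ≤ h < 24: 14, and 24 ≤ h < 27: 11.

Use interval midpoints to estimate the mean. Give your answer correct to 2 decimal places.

15.73

Midpoints: 4.5, 7.5, 10.5, 13.5, 16.5, 19.5, 22.5, 25.5
Σfm = 9×4.5 + 9×7.5 + 11×10.5 + 16×13.5 + 22×16.5 + 13×19.5 + 14×22.5 + 11×25.5 = 1651.5
n = Σf = 105
Mean = 1651.5 / 105 = 15.7286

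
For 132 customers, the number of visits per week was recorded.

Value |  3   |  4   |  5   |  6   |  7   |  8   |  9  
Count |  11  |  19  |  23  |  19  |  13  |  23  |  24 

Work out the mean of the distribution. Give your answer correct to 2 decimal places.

Values: 3, 4, 5, 6, 7, 8, 9
Σfx = 11×3 + 19×4 + 23×5 + 19×6 + 13×7 + 23×8 + 24×9 = 829
n = Σf = 132
Mean = 829 / 132 = 6.2803

6.28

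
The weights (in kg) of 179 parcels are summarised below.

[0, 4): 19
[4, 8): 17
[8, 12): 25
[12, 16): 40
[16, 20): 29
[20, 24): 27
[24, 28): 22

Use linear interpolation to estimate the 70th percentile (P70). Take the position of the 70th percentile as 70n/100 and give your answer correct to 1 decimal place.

19.4

Cumulative frequencies: 19, 36, 61, 101, 130, 157, 179
n = 179; position = 70n/100 = 125.3.
This falls in the class [16, 20): L = 16, F = 101, f = 29, h = 4.
70th percentile ≈ 16 + ((125.3 − 101) / 29) × 4 = 19.3517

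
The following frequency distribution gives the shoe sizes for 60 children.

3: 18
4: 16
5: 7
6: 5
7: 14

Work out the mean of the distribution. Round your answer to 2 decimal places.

4.68

Values: 3, 4, 5, 6, 7
Σfx = 18×3 + 16×4 + 7×5 + 5×6 + 14×7 = 281
n = Σf = 60
Mean = 281 / 60 = 4.6833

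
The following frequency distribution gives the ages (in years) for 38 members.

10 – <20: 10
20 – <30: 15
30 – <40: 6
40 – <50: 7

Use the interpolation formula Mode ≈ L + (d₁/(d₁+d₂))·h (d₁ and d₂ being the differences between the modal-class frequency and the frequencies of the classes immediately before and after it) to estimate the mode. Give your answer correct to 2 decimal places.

23.57

Modal class: 20 – <30 (highest frequency 15).
d₁ = 15 − 10 = 5, d₂ = 15 − 6 = 9
Mode ≈ 20 + (5/(5+9)) × 10 = 20 + 3.5714 = 23.5714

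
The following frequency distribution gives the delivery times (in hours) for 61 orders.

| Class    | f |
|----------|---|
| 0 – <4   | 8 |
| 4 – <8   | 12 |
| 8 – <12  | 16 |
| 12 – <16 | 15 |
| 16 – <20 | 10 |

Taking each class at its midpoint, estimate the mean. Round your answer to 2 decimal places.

Midpoints: 2, 6, 10, 14, 18
Σfm = 8×2 + 12×6 + 16×10 + 15×14 + 10×18 = 638
n = Σf = 61
Mean = 638 / 61 = 10.4590

10.46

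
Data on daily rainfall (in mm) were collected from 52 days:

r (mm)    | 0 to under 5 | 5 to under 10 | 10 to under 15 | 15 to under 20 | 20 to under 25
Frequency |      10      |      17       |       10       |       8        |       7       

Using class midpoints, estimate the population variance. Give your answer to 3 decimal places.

Midpoints: 2.5, 7.5, 12.5, 17.5, 22.5
n = 52, Σfm = 575, mean = 11.0577
Σfm² = 8575
Σf(m − x̄)² = Σfm² − (Σfm)²/n = 8575 − 575²/52 = 2216.8269
Population variance = 2216.8269 / 52 = 42.6313

42.631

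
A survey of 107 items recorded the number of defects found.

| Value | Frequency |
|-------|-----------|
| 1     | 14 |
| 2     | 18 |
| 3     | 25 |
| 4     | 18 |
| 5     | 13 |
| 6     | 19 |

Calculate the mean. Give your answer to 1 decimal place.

3.5

Values: 1, 2, 3, 4, 5, 6
Σfx = 14×1 + 18×2 + 25×3 + 18×4 + 13×5 + 19×6 = 376
n = Σf = 107
Mean = 376 / 107 = 3.5140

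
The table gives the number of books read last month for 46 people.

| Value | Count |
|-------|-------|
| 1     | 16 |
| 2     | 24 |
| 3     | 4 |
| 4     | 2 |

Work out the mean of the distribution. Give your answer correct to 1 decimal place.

Values: 1, 2, 3, 4
Σfx = 16×1 + 24×2 + 4×3 + 2×4 = 84
n = Σf = 46
Mean = 84 / 46 = 1.8261

1.8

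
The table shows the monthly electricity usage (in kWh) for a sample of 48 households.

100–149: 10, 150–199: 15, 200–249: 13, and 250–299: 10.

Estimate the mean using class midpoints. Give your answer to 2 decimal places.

Midpoints: 124.5, 174.5, 224.5, 274.5
Σfm = 10×124.5 + 15×174.5 + 13×224.5 + 10×274.5 = 9526
n = Σf = 48
Mean = 9526 / 48 = 198.4583

198.46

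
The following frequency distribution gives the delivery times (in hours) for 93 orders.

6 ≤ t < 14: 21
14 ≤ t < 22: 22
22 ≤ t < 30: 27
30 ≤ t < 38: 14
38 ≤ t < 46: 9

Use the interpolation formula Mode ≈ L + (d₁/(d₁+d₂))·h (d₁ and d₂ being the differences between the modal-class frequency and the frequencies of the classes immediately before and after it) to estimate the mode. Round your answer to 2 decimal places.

24.22

Modal class: 22 ≤ t < 30 (highest frequency 27).
d₁ = 27 − 22 = 5, d₂ = 27 − 14 = 13
Mode ≈ 22 + (5/(5+13)) × 8 = 22 + 2.2222 = 24.2222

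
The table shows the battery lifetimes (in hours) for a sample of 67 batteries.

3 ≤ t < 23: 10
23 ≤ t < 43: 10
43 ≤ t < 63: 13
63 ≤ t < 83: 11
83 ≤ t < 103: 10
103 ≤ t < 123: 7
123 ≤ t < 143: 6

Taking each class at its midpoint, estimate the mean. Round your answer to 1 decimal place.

66.7

Midpoints: 13, 33, 53, 73, 93, 113, 133
Σfm = 10×13 + 10×33 + 13×53 + 11×73 + 10×93 + 7×113 + 6×133 = 4471
n = Σf = 67
Mean = 4471 / 67 = 66.7313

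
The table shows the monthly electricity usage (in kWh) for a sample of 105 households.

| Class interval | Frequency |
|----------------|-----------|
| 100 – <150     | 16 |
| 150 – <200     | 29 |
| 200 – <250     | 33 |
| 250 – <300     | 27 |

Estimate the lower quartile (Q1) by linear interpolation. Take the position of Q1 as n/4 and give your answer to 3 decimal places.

167.672

Cumulative frequencies: 16, 45, 78, 105
n = 105; position = n/4 = 26.25.
This falls in the class 150 – <200: L = 150, F = 16, f = 29, h = 50.
Lower quartile ≈ 150 + ((26.25 − 16) / 29) × 50 = 167.6724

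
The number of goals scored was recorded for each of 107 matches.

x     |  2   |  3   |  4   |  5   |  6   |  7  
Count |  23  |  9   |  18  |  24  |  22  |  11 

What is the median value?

5

Cumulative frequencies: 23, 32, 50, 74, 96, 107
n = 107, so the median is the value in position (n+1)/2 = 54.
Position 54 falls at value 5.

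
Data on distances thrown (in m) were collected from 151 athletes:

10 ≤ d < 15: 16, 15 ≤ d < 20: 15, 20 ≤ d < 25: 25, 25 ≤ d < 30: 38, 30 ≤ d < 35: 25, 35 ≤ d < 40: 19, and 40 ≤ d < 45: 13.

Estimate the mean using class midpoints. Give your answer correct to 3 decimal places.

27.467

Midpoints: 12.5, 17.5, 22.5, 27.5, 32.5, 37.5, 42.5
Σfm = 16×12.5 + 15×17.5 + 25×22.5 + 38×27.5 + 25×32.5 + 19×37.5 + 13×42.5 = 4147.5
n = Σf = 151
Mean = 4147.5 / 151 = 27.4669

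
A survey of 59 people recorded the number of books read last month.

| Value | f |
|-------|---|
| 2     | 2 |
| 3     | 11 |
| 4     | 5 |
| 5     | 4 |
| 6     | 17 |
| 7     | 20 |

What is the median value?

6

Cumulative frequencies: 2, 13, 18, 22, 39, 59
n = 59, so the median is the value in position (n+1)/2 = 30.
Position 30 falls at value 6.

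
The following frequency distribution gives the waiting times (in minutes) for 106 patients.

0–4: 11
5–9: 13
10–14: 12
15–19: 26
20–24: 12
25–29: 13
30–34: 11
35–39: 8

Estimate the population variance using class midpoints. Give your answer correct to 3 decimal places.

Midpoints: 2, 7, 12, 17, 22, 27, 32, 37
n = 106, Σfm = 1962, mean = 18.5094
Σfm² = 47424
Σf(m − x̄)² = Σfm² − (Σfm)²/n = 47424 − 1962²/106 = 11108.4906
Population variance = 11108.4906 / 106 = 104.7971

104.797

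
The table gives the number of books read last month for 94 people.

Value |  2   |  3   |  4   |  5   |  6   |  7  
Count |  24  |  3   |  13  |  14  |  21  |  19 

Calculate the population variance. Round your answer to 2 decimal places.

3.48

Values: 2, 3, 4, 5, 6, 7
n = 94, Σfx = 438, mean = 4.6596
Σfx² = 2368
Σf(x − x̄)² = Σfx² − (Σfx)²/n = 2368 − 438²/94 = 327.1064
Population variance = 327.1064 / 94 = 3.4799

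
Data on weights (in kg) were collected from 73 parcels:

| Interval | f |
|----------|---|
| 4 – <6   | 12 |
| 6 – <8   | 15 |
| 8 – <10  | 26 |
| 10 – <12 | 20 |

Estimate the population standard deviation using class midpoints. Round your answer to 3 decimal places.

2.068

Midpoints: 5, 7, 9, 11
n = 73, Σfm = 619, mean = 8.4795
Σfm² = 5561
Σf(m − x̄)² = Σfm² − (Σfm)²/n = 5561 − 619²/73 = 312.2192
Population variance = 312.2192 / 73 = 4.2770
Standard deviation = √4.2770 = 2.0681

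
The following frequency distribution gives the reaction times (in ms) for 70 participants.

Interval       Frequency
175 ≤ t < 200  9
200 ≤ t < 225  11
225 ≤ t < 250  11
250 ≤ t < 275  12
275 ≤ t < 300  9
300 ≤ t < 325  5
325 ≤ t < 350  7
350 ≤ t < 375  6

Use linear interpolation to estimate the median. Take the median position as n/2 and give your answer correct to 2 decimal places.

Cumulative frequencies: 9, 20, 31, 43, 52, 57, 64, 70
n = 70; position = n/2 = 35.
This falls in the class 250 ≤ t < 275: L = 250, F = 31, f = 12, h = 25.
Median ≈ 250 + ((35 − 31) / 12) × 25 = 258.3333

258.33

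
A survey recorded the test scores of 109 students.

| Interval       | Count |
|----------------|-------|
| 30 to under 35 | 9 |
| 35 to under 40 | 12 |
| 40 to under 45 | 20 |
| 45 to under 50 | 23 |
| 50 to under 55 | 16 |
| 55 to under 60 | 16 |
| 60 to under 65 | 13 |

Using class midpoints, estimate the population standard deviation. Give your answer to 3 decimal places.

8.878

Midpoints: 32.5, 37.5, 42.5, 47.5, 52.5, 57.5, 62.5
n = 109, Σfm = 5257.5, mean = 48.2339
Σfm² = 262181.25
Σf(m − x̄)² = Σfm² − (Σfm)²/n = 262181.25 − 5257.5²/109 = 8591.2844
Population variance = 8591.2844 / 109 = 78.8191
Standard deviation = √78.8191 = 8.8780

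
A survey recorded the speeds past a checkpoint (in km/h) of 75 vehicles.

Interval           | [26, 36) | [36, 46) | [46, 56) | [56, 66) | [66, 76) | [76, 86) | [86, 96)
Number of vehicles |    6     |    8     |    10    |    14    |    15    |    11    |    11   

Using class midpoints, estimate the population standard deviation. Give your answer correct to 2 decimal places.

18.07

Midpoints: 31, 41, 51, 61, 71, 81, 91
n = 75, Σfm = 4835, mean = 64.4667
Σfm² = 336195
Σf(m − x̄)² = Σfm² − (Σfm)²/n = 336195 − 4835²/75 = 24498.6667
Population variance = 24498.6667 / 75 = 326.6489
Standard deviation = √326.6489 = 18.0734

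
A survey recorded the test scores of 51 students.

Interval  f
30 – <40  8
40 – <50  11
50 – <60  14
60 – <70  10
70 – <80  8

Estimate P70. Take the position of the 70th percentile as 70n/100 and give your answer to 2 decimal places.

62.70

Cumulative frequencies: 8, 19, 33, 43, 51
n = 51; position = 70n/100 = 35.7.
This falls in the class 60 – <70: L = 60, F = 33, f = 10, h = 10.
70th percentile ≈ 60 + ((35.7 − 33) / 10) × 10 = 62.7000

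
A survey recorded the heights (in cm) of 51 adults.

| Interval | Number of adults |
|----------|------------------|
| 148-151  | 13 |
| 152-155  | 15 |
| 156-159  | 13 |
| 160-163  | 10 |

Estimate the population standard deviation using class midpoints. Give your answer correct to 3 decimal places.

Midpoints: 149.5, 153.5, 157.5, 161.5
n = 51, Σfm = 7908.5, mean = 155.0686
Σfm² = 1227290.75
Σf(m − x̄)² = Σfm² − (Σfm)²/n = 1227290.75 − 7908.5²/51 = 930.5098
Population variance = 930.5098 / 51 = 18.2453
Standard deviation = √18.2453 = 4.2715

4.271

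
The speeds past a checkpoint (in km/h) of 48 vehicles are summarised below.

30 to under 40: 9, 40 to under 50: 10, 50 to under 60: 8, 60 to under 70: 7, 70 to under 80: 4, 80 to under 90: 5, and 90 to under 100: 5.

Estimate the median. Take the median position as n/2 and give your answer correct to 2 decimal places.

56.25

Cumulative frequencies: 9, 19, 27, 34, 38, 43, 48
n = 48; position = n/2 = 24.
This falls in the class 50 to under 60: L = 50, F = 19, f = 8, h = 10.
Median ≈ 50 + ((24 − 19) / 8) × 10 = 56.2500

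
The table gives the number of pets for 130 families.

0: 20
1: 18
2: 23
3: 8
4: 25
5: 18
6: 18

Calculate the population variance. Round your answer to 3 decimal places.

Values: 0, 1, 2, 3, 4, 5, 6
n = 130, Σfx = 386, mean = 2.9692
Σfx² = 1680
Σf(x − x̄)² = Σfx² − (Σfx)²/n = 1680 − 386²/130 = 533.8769
Population variance = 533.8769 / 130 = 4.1067

4.107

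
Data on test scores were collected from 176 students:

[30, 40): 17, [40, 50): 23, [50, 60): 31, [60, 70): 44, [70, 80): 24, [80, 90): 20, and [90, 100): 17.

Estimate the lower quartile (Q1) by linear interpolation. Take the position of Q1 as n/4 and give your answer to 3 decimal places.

Cumulative frequencies: 17, 40, 71, 115, 139, 159, 176
n = 176; position = n/4 = 44.
This falls in the class [50, 60): L = 50, F = 40, f = 31, h = 10.
Lower quartile ≈ 50 + ((44 − 40) / 31) × 10 = 51.2903

51.290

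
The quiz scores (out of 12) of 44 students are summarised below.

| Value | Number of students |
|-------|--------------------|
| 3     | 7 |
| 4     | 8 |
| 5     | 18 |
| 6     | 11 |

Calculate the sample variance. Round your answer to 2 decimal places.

1.03

Values: 3, 4, 5, 6
n = 44, Σfx = 209, mean = 4.7500
Σfx² = 1037
Σf(x − x̄)² = Σfx² − (Σfx)²/n = 1037 − 209²/44 = 44.2500
Sample variance = 44.2500 / 43 = 1.0291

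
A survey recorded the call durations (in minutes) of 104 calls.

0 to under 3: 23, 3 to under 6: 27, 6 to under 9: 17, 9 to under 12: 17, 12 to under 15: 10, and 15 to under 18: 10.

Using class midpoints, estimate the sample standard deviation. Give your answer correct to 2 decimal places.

Midpoints: 1.5, 4.5, 7.5, 10.5, 13.5, 16.5
n = 104, Σfm = 762, mean = 7.3269
Σfm² = 7974
Σf(m − x̄)² = Σfm² − (Σfm)²/n = 7974 − 762²/104 = 2390.8846
Sample variance = 2390.8846 / 103 = 23.2125
Standard deviation = √23.2125 = 4.8179

4.82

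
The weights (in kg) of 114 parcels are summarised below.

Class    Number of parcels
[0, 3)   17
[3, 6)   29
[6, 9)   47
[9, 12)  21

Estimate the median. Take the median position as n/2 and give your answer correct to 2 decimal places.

6.70

Cumulative frequencies: 17, 46, 93, 114
n = 114; position = n/2 = 57.
This falls in the class [6, 9): L = 6, F = 46, f = 47, h = 3.
Median ≈ 6 + ((57 − 46) / 47) × 3 = 6.7021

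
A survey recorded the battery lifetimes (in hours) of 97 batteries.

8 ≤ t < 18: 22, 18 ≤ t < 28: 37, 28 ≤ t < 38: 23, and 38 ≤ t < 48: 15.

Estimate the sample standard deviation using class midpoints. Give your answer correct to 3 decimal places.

Midpoints: 13, 23, 33, 43
n = 97, Σfm = 2541, mean = 26.1959
Σfm² = 76073
Σf(m − x̄)² = Σfm² − (Σfm)²/n = 76073 − 2541²/97 = 9509.2784
Sample variance = 9509.2784 / 96 = 99.0550
Standard deviation = √99.0550 = 9.9526

9.953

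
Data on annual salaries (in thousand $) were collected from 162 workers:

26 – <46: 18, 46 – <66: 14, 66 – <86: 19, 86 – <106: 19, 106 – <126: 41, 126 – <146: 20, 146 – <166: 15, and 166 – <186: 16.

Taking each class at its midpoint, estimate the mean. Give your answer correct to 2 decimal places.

Midpoints: 36, 56, 76, 96, 116, 136, 156, 176
Σfm = 18×36 + 14×56 + 19×76 + 19×96 + 41×116 + 20×136 + 15×156 + 16×176 = 17332
n = Σf = 162
Mean = 17332 / 162 = 106.9877

106.99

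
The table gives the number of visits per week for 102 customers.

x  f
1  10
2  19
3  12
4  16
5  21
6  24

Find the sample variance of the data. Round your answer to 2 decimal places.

2.91

Values: 1, 2, 3, 4, 5, 6
n = 102, Σfx = 397, mean = 3.8922
Σfx² = 1839
Σf(x − x̄)² = Σfx² − (Σfx)²/n = 1839 − 397²/102 = 293.8137
Sample variance = 293.8137 / 101 = 2.9090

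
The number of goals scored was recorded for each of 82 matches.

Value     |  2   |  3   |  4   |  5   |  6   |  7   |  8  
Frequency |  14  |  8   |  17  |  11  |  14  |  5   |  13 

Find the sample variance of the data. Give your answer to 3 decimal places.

Values: 2, 3, 4, 5, 6, 7, 8
n = 82, Σfx = 398, mean = 4.8537
Σfx² = 2256
Σf(x − x̄)² = Σfx² − (Σfx)²/n = 2256 − 398²/82 = 324.2439
Sample variance = 324.2439 / 81 = 4.0030

4.003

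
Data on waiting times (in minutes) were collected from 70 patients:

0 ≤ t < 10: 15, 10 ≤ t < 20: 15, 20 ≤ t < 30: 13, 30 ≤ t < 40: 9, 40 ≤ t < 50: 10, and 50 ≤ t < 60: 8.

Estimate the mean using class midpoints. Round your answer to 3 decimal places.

Midpoints: 5, 15, 25, 35, 45, 55
Σfm = 15×5 + 15×15 + 13×25 + 9×35 + 10×45 + 8×55 = 1830
n = Σf = 70
Mean = 1830 / 70 = 26.1429

26.143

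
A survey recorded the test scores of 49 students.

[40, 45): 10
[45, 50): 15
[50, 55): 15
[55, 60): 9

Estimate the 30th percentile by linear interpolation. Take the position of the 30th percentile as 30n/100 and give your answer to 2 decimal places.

46.57

Cumulative frequencies: 10, 25, 40, 49
n = 49; position = 30n/100 = 14.7.
This falls in the class [45, 50): L = 45, F = 10, f = 15, h = 5.
30th percentile ≈ 45 + ((14.7 − 10) / 15) × 5 = 46.5667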